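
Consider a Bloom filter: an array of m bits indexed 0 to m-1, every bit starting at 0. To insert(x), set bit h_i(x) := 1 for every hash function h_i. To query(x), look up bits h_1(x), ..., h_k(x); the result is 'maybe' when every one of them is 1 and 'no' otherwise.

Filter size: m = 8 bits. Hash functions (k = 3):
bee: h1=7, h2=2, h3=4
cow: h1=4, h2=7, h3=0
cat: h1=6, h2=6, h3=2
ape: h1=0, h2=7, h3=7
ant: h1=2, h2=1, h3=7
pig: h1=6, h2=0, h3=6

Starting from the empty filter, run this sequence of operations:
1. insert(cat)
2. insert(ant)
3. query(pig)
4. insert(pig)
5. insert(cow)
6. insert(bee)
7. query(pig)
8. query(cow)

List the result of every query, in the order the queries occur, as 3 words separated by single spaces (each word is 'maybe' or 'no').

Answer: no maybe maybe

Derivation:
Start: bits=00000000
Op 1: insert cat -> sets bits 2 6 -> bits=00100010
Op 2: insert ant -> sets bits 1 2 7 -> bits=01100011
Op 3: query pig -> checks bit0=0, bit6=1 (has a 0) -> no
Op 4: insert pig -> sets bits 0 6 -> bits=11100011
Op 5: insert cow -> sets bits 0 4 7 -> bits=11101011
Op 6: insert bee -> sets bits 2 4 7 -> bits=11101011
Op 7: query pig -> checks bit0=1, bit6=1 (all 1) -> maybe
Op 8: query cow -> checks bit0=1, bit4=1, bit7=1 (all 1) -> maybe
Query results in order: no maybe maybe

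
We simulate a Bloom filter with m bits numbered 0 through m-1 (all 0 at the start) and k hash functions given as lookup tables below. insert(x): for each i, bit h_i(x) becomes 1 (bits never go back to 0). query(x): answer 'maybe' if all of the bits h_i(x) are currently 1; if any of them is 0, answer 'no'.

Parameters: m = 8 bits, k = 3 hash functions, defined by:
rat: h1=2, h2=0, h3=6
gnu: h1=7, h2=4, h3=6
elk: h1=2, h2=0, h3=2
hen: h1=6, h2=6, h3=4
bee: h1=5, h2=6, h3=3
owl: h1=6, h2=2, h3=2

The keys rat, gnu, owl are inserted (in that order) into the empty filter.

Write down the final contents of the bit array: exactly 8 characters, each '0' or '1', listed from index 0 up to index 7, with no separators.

Start: bits=00000000
After insert 'rat': sets bits 0 2 6 -> bits=10100010
After insert 'gnu': sets bits 4 6 7 -> bits=10101011
After insert 'owl': sets bits 2 6 -> bits=10101011

Answer: 10101011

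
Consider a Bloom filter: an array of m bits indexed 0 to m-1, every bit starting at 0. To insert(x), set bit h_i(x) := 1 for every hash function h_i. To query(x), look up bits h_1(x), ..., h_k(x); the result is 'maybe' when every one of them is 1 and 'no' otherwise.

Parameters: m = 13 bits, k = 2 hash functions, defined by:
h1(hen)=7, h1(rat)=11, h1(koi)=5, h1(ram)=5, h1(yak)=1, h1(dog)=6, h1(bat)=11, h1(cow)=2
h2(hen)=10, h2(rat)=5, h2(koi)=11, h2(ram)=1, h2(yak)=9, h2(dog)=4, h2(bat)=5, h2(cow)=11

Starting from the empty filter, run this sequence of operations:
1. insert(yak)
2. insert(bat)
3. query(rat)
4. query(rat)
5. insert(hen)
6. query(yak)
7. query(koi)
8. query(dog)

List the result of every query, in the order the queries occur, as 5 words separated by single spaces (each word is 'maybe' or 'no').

Start: bits=0000000000000
Op 1: insert yak -> sets bits 1 9 -> bits=0100000001000
Op 2: insert bat -> sets bits 5 11 -> bits=0100010001010
Op 3: query rat -> checks bit5=1, bit11=1 (all 1) -> maybe
Op 4: query rat -> checks bit5=1, bit11=1 (all 1) -> maybe
Op 5: insert hen -> sets bits 7 10 -> bits=0100010101110
Op 6: query yak -> checks bit1=1, bit9=1 (all 1) -> maybe
Op 7: query koi -> checks bit5=1, bit11=1 (all 1) -> maybe
Op 8: query dog -> checks bit4=0, bit6=0 (has a 0) -> no
Query results in order: maybe maybe maybe maybe no

Answer: maybe maybe maybe maybe no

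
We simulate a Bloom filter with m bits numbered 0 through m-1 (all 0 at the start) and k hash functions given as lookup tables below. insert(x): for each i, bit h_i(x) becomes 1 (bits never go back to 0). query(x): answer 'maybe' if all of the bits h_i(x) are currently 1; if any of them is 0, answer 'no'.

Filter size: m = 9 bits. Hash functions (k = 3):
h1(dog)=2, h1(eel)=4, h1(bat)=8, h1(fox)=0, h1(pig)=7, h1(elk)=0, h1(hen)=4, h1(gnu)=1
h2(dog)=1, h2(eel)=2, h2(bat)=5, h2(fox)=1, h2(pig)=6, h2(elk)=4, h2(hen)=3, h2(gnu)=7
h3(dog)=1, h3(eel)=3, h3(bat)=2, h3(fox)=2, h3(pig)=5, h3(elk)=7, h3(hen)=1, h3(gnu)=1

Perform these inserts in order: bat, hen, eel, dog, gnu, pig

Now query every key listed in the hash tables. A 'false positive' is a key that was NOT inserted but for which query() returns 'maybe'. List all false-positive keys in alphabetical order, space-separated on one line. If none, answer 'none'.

Start: bits=000000000
After insert 'bat': sets bits 2 5 8 -> bits=001001001
After insert 'hen': sets bits 1 3 4 -> bits=011111001
After insert 'eel': sets bits 2 3 4 -> bits=011111001
After insert 'dog': sets bits 1 2 -> bits=011111001
After insert 'gnu': sets bits 1 7 -> bits=011111011
After insert 'pig': sets bits 5 6 7 -> bits=011111111
Not inserted: elk fox — query each against bits=011111111:
query elk: checks bit0=0, bit4=1, bit7=1 (has a 0) -> no => not a false positive
query fox: checks bit0=0, bit1=1, bit2=1 (has a 0) -> no => not a false positive
False positives (alphabetical): none

Answer: none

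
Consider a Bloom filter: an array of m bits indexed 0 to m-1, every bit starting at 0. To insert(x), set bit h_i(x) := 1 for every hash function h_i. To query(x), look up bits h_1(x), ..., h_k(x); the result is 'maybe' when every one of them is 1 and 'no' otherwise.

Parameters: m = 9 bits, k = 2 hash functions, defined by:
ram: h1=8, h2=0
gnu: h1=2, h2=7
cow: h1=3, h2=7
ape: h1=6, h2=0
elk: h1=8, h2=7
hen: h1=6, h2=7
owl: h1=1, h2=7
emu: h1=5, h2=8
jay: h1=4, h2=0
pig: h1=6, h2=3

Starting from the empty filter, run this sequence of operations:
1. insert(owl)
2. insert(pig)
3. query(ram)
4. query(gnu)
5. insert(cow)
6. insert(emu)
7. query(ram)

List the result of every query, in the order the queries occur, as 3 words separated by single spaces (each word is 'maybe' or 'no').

Start: bits=000000000
Op 1: insert owl -> sets bits 1 7 -> bits=010000010
Op 2: insert pig -> sets bits 3 6 -> bits=010100110
Op 3: query ram -> checks bit0=0, bit8=0 (has a 0) -> no
Op 4: query gnu -> checks bit2=0, bit7=1 (has a 0) -> no
Op 5: insert cow -> sets bits 3 7 -> bits=010100110
Op 6: insert emu -> sets bits 5 8 -> bits=010101111
Op 7: query ram -> checks bit0=0, bit8=1 (has a 0) -> no
Query results in order: no no no

Answer: no no no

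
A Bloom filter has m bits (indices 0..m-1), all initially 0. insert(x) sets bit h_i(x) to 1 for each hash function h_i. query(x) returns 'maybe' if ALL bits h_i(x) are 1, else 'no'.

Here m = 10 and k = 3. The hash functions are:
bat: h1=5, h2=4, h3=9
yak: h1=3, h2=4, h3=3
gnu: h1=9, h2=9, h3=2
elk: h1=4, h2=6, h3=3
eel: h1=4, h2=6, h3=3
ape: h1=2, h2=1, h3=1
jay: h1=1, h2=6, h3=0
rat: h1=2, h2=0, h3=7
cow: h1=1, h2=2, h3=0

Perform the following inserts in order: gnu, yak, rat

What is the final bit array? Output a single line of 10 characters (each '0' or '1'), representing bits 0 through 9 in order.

Start: bits=0000000000
After insert 'gnu': sets bits 2 9 -> bits=0010000001
After insert 'yak': sets bits 3 4 -> bits=0011100001
After insert 'rat': sets bits 0 2 7 -> bits=1011100101

Answer: 1011100101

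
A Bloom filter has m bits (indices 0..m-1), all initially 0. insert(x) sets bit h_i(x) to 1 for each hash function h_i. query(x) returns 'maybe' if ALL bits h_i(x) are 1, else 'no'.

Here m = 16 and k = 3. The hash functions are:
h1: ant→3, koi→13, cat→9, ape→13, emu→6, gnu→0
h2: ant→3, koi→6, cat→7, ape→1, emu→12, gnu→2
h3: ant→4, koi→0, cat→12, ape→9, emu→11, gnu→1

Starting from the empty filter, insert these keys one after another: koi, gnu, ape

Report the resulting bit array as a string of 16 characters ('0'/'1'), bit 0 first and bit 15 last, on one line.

Answer: 1110001001000100

Derivation:
Start: bits=0000000000000000
After insert 'koi': sets bits 0 6 13 -> bits=1000001000000100
After insert 'gnu': sets bits 0 1 2 -> bits=1110001000000100
After insert 'ape': sets bits 1 9 13 -> bits=1110001001000100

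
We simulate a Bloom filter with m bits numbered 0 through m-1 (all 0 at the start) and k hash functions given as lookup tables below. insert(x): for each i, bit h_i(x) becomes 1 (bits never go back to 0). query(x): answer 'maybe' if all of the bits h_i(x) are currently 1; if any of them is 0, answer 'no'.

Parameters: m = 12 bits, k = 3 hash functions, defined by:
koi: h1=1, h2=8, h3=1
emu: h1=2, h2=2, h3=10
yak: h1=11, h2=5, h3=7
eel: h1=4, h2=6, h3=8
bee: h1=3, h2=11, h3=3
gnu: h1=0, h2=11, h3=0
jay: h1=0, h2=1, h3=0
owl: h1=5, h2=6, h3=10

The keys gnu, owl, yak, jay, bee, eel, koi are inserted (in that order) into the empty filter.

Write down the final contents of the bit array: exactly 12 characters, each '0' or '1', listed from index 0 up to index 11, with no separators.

Start: bits=000000000000
After insert 'gnu': sets bits 0 11 -> bits=100000000001
After insert 'owl': sets bits 5 6 10 -> bits=100001100011
After insert 'yak': sets bits 5 7 11 -> bits=100001110011
After insert 'jay': sets bits 0 1 -> bits=110001110011
After insert 'bee': sets bits 3 11 -> bits=110101110011
After insert 'eel': sets bits 4 6 8 -> bits=110111111011
After insert 'koi': sets bits 1 8 -> bits=110111111011

Answer: 110111111011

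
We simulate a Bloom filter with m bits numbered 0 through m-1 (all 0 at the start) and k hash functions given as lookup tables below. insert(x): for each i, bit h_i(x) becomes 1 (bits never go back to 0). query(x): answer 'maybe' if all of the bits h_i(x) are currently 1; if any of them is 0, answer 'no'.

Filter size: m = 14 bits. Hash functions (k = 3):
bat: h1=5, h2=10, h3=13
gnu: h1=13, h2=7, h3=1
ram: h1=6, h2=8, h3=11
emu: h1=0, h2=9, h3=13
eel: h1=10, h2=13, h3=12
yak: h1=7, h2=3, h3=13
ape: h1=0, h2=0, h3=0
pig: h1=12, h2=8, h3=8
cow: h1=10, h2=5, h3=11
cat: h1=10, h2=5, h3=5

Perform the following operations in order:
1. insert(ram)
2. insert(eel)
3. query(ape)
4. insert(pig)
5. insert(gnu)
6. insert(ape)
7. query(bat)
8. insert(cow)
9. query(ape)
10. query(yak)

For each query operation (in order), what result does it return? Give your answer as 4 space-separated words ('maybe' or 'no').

Start: bits=00000000000000
Op 1: insert ram -> sets bits 6 8 11 -> bits=00000010100100
Op 2: insert eel -> sets bits 10 12 13 -> bits=00000010101111
Op 3: query ape -> checks bit0=0 (has a 0) -> no
Op 4: insert pig -> sets bits 8 12 -> bits=00000010101111
Op 5: insert gnu -> sets bits 1 7 13 -> bits=01000011101111
Op 6: insert ape -> sets bits 0 -> bits=11000011101111
Op 7: query bat -> checks bit5=0, bit10=1, bit13=1 (has a 0) -> no
Op 8: insert cow -> sets bits 5 10 11 -> bits=11000111101111
Op 9: query ape -> checks bit0=1 (all 1) -> maybe
Op 10: query yak -> checks bit3=0, bit7=1, bit13=1 (has a 0) -> no
Query results in order: no no maybe no

Answer: no no maybe no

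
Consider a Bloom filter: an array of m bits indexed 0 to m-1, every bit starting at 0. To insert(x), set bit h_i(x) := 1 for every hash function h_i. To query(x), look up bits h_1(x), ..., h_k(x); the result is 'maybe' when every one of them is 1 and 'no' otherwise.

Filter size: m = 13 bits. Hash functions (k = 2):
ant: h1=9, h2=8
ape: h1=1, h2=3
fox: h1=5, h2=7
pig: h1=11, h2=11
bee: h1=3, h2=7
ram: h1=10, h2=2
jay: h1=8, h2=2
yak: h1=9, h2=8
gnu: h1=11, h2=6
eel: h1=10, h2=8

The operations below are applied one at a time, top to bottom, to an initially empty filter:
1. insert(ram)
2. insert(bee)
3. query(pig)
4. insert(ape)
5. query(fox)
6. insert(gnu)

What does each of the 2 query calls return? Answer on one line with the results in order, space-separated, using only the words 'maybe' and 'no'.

Start: bits=0000000000000
Op 1: insert ram -> sets bits 2 10 -> bits=0010000000100
Op 2: insert bee -> sets bits 3 7 -> bits=0011000100100
Op 3: query pig -> checks bit11=0 (has a 0) -> no
Op 4: insert ape -> sets bits 1 3 -> bits=0111000100100
Op 5: query fox -> checks bit5=0, bit7=1 (has a 0) -> no
Op 6: insert gnu -> sets bits 6 11 -> bits=0111001100110
Query results in order: no no

Answer: no no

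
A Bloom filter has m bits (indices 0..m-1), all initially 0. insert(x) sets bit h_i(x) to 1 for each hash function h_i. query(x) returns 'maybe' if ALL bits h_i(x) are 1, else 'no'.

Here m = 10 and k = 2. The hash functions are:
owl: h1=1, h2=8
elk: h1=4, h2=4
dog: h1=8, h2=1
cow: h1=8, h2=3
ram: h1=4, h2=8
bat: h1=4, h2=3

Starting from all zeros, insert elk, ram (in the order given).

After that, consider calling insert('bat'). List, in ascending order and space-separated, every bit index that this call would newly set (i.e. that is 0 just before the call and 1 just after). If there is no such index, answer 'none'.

Answer: 3

Derivation:
Start: bits=0000000000
After insert 'elk': sets bits 4 -> bits=0000100000
After insert 'ram': sets bits 4 8 -> bits=0000100010
insert 'bat' would touch bits 3 4; currently bit3=0, bit4=1
Bits that are 0 among those (would change 0->1): 3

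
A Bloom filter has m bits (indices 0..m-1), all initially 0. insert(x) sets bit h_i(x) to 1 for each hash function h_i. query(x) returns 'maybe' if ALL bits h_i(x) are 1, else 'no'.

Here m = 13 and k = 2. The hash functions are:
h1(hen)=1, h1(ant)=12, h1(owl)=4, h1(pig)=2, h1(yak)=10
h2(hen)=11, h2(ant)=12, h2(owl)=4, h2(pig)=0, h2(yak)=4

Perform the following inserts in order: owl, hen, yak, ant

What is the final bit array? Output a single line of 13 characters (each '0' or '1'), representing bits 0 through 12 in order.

Start: bits=0000000000000
After insert 'owl': sets bits 4 -> bits=0000100000000
After insert 'hen': sets bits 1 11 -> bits=0100100000010
After insert 'yak': sets bits 4 10 -> bits=0100100000110
After insert 'ant': sets bits 12 -> bits=0100100000111

Answer: 0100100000111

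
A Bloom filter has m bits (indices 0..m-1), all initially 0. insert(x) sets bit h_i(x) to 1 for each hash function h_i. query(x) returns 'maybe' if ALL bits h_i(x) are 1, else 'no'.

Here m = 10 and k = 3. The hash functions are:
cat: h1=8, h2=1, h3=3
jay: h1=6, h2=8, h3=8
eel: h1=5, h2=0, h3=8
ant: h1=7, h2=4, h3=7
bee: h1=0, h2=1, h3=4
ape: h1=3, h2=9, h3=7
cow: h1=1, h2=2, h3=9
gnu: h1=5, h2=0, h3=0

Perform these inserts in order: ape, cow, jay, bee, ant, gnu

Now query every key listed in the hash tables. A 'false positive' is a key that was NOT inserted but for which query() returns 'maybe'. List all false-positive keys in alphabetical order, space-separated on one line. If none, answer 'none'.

Start: bits=0000000000
After insert 'ape': sets bits 3 7 9 -> bits=0001000101
After insert 'cow': sets bits 1 2 9 -> bits=0111000101
After insert 'jay': sets bits 6 8 -> bits=0111001111
After insert 'bee': sets bits 0 1 4 -> bits=1111101111
After insert 'ant': sets bits 4 7 -> bits=1111101111
After insert 'gnu': sets bits 0 5 -> bits=1111111111
Not inserted: cat eel — query each against bits=1111111111:
query cat: checks bit1=1, bit3=1, bit8=1 (all 1) -> maybe => FALSE POSITIVE
query eel: checks bit0=1, bit5=1, bit8=1 (all 1) -> maybe => FALSE POSITIVE
False positives (alphabetical): cat eel

Answer: cat eel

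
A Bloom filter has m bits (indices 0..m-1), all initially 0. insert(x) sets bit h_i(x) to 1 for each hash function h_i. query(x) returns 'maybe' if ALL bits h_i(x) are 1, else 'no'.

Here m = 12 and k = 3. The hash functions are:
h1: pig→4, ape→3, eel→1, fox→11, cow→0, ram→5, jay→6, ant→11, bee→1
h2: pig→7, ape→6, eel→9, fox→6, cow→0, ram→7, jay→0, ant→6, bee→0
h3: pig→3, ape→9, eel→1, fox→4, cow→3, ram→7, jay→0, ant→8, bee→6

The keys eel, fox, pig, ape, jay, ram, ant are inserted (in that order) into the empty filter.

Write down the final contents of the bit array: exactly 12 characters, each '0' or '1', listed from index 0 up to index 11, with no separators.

Answer: 110111111101

Derivation:
Start: bits=000000000000
After insert 'eel': sets bits 1 9 -> bits=010000000100
After insert 'fox': sets bits 4 6 11 -> bits=010010100101
After insert 'pig': sets bits 3 4 7 -> bits=010110110101
After insert 'ape': sets bits 3 6 9 -> bits=010110110101
After insert 'jay': sets bits 0 6 -> bits=110110110101
After insert 'ram': sets bits 5 7 -> bits=110111110101
After insert 'ant': sets bits 6 8 11 -> bits=110111111101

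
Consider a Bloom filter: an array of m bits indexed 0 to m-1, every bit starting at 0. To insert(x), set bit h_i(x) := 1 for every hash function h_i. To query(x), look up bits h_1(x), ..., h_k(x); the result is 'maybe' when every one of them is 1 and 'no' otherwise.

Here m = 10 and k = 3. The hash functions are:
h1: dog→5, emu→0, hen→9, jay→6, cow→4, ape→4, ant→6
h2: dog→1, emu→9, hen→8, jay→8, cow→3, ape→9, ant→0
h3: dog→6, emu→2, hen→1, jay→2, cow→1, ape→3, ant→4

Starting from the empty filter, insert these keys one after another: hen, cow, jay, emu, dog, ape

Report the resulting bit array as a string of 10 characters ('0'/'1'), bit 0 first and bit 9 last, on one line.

Start: bits=0000000000
After insert 'hen': sets bits 1 8 9 -> bits=0100000011
After insert 'cow': sets bits 1 3 4 -> bits=0101100011
After insert 'jay': sets bits 2 6 8 -> bits=0111101011
After insert 'emu': sets bits 0 2 9 -> bits=1111101011
After insert 'dog': sets bits 1 5 6 -> bits=1111111011
After insert 'ape': sets bits 3 4 9 -> bits=1111111011

Answer: 1111111011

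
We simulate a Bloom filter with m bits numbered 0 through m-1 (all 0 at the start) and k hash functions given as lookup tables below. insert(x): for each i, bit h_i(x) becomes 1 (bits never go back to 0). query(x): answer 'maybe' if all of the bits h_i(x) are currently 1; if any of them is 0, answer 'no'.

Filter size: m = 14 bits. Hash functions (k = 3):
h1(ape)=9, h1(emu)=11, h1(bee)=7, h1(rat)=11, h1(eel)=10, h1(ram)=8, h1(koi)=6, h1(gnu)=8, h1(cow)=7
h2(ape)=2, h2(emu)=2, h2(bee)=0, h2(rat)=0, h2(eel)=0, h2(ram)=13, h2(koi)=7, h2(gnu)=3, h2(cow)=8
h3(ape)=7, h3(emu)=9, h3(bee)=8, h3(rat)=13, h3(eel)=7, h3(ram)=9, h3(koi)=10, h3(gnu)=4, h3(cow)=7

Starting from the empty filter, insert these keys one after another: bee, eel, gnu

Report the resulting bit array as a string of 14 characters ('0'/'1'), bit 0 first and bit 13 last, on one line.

Start: bits=00000000000000
After insert 'bee': sets bits 0 7 8 -> bits=10000001100000
After insert 'eel': sets bits 0 7 10 -> bits=10000001101000
After insert 'gnu': sets bits 3 4 8 -> bits=10011001101000

Answer: 10011001101000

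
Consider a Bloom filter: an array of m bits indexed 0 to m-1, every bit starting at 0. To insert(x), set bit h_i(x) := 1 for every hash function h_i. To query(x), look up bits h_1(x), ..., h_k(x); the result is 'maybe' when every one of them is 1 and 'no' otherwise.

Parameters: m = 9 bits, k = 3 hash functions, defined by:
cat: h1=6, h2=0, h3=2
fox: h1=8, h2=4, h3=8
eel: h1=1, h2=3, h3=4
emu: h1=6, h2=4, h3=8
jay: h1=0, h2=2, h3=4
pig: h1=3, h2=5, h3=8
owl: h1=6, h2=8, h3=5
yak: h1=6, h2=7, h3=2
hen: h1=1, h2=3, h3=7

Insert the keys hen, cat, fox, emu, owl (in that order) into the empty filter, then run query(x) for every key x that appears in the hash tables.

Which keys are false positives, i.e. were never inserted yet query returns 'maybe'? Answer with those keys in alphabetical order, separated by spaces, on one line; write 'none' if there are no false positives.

Start: bits=000000000
After insert 'hen': sets bits 1 3 7 -> bits=010100010
After insert 'cat': sets bits 0 2 6 -> bits=111100110
After insert 'fox': sets bits 4 8 -> bits=111110111
After insert 'emu': sets bits 4 6 8 -> bits=111110111
After insert 'owl': sets bits 5 6 8 -> bits=111111111
Not inserted: eel jay pig yak — query each against bits=111111111:
query eel: checks bit1=1, bit3=1, bit4=1 (all 1) -> maybe => FALSE POSITIVE
query jay: checks bit0=1, bit2=1, bit4=1 (all 1) -> maybe => FALSE POSITIVE
query pig: checks bit3=1, bit5=1, bit8=1 (all 1) -> maybe => FALSE POSITIVE
query yak: checks bit2=1, bit6=1, bit7=1 (all 1) -> maybe => FALSE POSITIVE
False positives (alphabetical): eel jay pig yak

Answer: eel jay pig yak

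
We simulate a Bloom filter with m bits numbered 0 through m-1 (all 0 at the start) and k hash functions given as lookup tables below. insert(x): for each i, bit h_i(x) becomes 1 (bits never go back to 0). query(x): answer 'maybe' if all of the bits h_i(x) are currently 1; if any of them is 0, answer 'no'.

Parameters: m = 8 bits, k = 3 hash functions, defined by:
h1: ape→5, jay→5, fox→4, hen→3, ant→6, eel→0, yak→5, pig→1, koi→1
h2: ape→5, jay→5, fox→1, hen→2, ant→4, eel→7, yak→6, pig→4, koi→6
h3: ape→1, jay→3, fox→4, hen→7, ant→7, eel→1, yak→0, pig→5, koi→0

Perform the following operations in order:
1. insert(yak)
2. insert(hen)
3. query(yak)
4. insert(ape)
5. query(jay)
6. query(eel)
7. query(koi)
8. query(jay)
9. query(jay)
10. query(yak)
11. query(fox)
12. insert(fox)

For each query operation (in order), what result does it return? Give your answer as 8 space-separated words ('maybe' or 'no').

Start: bits=00000000
Op 1: insert yak -> sets bits 0 5 6 -> bits=10000110
Op 2: insert hen -> sets bits 2 3 7 -> bits=10110111
Op 3: query yak -> checks bit0=1, bit5=1, bit6=1 (all 1) -> maybe
Op 4: insert ape -> sets bits 1 5 -> bits=11110111
Op 5: query jay -> checks bit3=1, bit5=1 (all 1) -> maybe
Op 6: query eel -> checks bit0=1, bit1=1, bit7=1 (all 1) -> maybe
Op 7: query koi -> checks bit0=1, bit1=1, bit6=1 (all 1) -> maybe
Op 8: query jay -> checks bit3=1, bit5=1 (all 1) -> maybe
Op 9: query jay -> checks bit3=1, bit5=1 (all 1) -> maybe
Op 10: query yak -> checks bit0=1, bit5=1, bit6=1 (all 1) -> maybe
Op 11: query fox -> checks bit1=1, bit4=0 (has a 0) -> no
Op 12: insert fox -> sets bits 1 4 -> bits=11111111
Query results in order: maybe maybe maybe maybe maybe maybe maybe no

Answer: maybe maybe maybe maybe maybe maybe maybe no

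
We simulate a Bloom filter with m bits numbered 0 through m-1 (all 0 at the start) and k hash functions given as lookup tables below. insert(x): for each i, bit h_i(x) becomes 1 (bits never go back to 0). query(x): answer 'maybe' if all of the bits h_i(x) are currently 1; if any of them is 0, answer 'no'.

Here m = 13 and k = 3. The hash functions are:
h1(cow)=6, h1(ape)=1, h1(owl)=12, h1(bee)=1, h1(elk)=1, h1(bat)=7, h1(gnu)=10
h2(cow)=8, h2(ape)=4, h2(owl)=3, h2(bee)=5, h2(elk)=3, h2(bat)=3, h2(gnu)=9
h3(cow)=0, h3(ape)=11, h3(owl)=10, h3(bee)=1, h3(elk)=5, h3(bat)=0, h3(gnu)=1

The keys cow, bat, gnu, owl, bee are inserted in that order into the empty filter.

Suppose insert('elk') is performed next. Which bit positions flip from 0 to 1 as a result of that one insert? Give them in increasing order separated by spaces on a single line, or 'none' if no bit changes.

Start: bits=0000000000000
After insert 'cow': sets bits 0 6 8 -> bits=1000001010000
After insert 'bat': sets bits 0 3 7 -> bits=1001001110000
After insert 'gnu': sets bits 1 9 10 -> bits=1101001111100
After insert 'owl': sets bits 3 10 12 -> bits=1101001111101
After insert 'bee': sets bits 1 5 -> bits=1101011111101
insert 'elk' would touch bits 1 3 5; currently bit1=1, bit3=1, bit5=1
Bits that are 0 among those (would change 0->1): none

Answer: none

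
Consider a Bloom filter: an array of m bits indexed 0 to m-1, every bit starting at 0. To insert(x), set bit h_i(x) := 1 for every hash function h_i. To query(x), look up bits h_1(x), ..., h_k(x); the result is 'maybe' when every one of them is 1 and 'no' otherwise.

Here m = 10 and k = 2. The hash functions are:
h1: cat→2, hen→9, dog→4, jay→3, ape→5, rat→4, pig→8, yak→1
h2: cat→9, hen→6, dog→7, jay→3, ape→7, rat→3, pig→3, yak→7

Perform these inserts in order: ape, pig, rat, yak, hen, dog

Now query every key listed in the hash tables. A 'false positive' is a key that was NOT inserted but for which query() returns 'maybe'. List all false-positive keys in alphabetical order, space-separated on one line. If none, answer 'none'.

Answer: jay

Derivation:
Start: bits=0000000000
After insert 'ape': sets bits 5 7 -> bits=0000010100
After insert 'pig': sets bits 3 8 -> bits=0001010110
After insert 'rat': sets bits 3 4 -> bits=0001110110
After insert 'yak': sets bits 1 7 -> bits=0101110110
After insert 'hen': sets bits 6 9 -> bits=0101111111
After insert 'dog': sets bits 4 7 -> bits=0101111111
Not inserted: cat jay — query each against bits=0101111111:
query cat: checks bit2=0, bit9=1 (has a 0) -> no => not a false positive
query jay: checks bit3=1 (all 1) -> maybe => FALSE POSITIVE
False positives (alphabetical): jay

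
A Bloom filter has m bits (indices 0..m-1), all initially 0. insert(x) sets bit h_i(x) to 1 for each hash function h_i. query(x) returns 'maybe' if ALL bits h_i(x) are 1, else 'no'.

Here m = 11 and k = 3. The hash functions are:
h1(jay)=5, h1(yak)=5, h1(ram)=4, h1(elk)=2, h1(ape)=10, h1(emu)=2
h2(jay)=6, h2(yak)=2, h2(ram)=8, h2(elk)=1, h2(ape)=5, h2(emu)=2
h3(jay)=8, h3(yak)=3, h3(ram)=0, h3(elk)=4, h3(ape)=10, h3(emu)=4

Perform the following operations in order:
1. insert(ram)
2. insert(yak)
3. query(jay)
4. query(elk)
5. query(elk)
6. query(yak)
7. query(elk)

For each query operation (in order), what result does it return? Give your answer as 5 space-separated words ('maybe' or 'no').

Answer: no no no maybe no

Derivation:
Start: bits=00000000000
Op 1: insert ram -> sets bits 0 4 8 -> bits=10001000100
Op 2: insert yak -> sets bits 2 3 5 -> bits=10111100100
Op 3: query jay -> checks bit5=1, bit6=0, bit8=1 (has a 0) -> no
Op 4: query elk -> checks bit1=0, bit2=1, bit4=1 (has a 0) -> no
Op 5: query elk -> checks bit1=0, bit2=1, bit4=1 (has a 0) -> no
Op 6: query yak -> checks bit2=1, bit3=1, bit5=1 (all 1) -> maybe
Op 7: query elk -> checks bit1=0, bit2=1, bit4=1 (has a 0) -> no
Query results in order: no no no maybe no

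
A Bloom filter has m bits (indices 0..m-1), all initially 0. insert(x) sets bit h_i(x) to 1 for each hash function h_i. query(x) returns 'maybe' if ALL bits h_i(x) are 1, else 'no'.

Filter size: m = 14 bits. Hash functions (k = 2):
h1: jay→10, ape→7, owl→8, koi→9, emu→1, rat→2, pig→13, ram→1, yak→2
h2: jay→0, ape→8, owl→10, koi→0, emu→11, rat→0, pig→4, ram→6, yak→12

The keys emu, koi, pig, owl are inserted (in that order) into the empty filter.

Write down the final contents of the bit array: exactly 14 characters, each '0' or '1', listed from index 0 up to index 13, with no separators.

Answer: 11001000111101

Derivation:
Start: bits=00000000000000
After insert 'emu': sets bits 1 11 -> bits=01000000000100
After insert 'koi': sets bits 0 9 -> bits=11000000010100
After insert 'pig': sets bits 4 13 -> bits=11001000010101
After insert 'owl': sets bits 8 10 -> bits=11001000111101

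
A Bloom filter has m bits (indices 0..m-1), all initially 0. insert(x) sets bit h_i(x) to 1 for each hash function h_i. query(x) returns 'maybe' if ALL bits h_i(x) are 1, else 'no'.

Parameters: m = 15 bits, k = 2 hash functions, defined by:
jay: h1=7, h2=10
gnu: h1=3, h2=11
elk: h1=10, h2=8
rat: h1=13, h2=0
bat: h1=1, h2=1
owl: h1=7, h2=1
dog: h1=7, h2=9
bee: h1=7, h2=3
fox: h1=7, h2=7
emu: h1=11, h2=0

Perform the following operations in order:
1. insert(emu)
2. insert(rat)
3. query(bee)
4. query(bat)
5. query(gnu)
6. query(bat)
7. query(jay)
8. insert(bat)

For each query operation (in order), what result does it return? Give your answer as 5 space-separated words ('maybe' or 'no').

Answer: no no no no no

Derivation:
Start: bits=000000000000000
Op 1: insert emu -> sets bits 0 11 -> bits=100000000001000
Op 2: insert rat -> sets bits 0 13 -> bits=100000000001010
Op 3: query bee -> checks bit3=0, bit7=0 (has a 0) -> no
Op 4: query bat -> checks bit1=0 (has a 0) -> no
Op 5: query gnu -> checks bit3=0, bit11=1 (has a 0) -> no
Op 6: query bat -> checks bit1=0 (has a 0) -> no
Op 7: query jay -> checks bit7=0, bit10=0 (has a 0) -> no
Op 8: insert bat -> sets bits 1 -> bits=110000000001010
Query results in order: no no no no no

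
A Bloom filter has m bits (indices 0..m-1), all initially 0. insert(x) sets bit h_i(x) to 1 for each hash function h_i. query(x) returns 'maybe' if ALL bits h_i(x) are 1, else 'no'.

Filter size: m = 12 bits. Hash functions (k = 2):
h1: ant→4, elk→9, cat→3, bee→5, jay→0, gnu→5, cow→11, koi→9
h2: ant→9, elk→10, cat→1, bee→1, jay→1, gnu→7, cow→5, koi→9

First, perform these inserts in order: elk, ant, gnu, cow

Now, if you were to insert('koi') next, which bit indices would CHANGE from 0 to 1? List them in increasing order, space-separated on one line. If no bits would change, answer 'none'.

Start: bits=000000000000
After insert 'elk': sets bits 9 10 -> bits=000000000110
After insert 'ant': sets bits 4 9 -> bits=000010000110
After insert 'gnu': sets bits 5 7 -> bits=000011010110
After insert 'cow': sets bits 5 11 -> bits=000011010111
insert 'koi' would touch bits 9; currently bit9=1
Bits that are 0 among those (would change 0->1): none

Answer: none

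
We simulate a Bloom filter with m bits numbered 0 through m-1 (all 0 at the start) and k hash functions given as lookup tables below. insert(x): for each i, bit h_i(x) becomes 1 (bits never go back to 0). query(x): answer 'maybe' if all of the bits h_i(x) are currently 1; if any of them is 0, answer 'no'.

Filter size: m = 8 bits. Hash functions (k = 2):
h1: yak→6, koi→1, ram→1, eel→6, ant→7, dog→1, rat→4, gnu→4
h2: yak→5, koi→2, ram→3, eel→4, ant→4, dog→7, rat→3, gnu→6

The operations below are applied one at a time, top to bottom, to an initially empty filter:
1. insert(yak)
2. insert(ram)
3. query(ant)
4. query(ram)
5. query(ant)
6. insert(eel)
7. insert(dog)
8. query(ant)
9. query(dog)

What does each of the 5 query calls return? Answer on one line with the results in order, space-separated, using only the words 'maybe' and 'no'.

Start: bits=00000000
Op 1: insert yak -> sets bits 5 6 -> bits=00000110
Op 2: insert ram -> sets bits 1 3 -> bits=01010110
Op 3: query ant -> checks bit4=0, bit7=0 (has a 0) -> no
Op 4: query ram -> checks bit1=1, bit3=1 (all 1) -> maybe
Op 5: query ant -> checks bit4=0, bit7=0 (has a 0) -> no
Op 6: insert eel -> sets bits 4 6 -> bits=01011110
Op 7: insert dog -> sets bits 1 7 -> bits=01011111
Op 8: query ant -> checks bit4=1, bit7=1 (all 1) -> maybe
Op 9: query dog -> checks bit1=1, bit7=1 (all 1) -> maybe
Query results in order: no maybe no maybe maybe

Answer: no maybe no maybe maybe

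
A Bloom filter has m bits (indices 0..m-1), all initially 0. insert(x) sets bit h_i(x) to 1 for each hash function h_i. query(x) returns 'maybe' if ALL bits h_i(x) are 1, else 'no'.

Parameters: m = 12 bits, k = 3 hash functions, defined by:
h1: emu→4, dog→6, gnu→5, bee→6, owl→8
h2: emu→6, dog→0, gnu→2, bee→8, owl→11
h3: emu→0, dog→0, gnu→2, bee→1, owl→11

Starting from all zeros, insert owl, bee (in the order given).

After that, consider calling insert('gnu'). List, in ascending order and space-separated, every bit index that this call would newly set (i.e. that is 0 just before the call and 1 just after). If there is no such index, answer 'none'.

Start: bits=000000000000
After insert 'owl': sets bits 8 11 -> bits=000000001001
After insert 'bee': sets bits 1 6 8 -> bits=010000101001
insert 'gnu' would touch bits 2 5; currently bit2=0, bit5=0
Bits that are 0 among those (would change 0->1): 2 5

Answer: 2 5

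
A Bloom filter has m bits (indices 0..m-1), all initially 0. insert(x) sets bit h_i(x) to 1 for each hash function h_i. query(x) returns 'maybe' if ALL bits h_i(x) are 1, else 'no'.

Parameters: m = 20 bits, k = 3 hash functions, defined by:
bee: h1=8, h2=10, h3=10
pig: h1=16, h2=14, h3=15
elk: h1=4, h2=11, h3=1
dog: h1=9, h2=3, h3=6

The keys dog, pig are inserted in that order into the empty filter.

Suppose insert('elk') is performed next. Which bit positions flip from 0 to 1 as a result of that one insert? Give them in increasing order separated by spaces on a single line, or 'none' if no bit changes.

Start: bits=00000000000000000000
After insert 'dog': sets bits 3 6 9 -> bits=00010010010000000000
After insert 'pig': sets bits 14 15 16 -> bits=00010010010000111000
insert 'elk' would touch bits 1 4 11; currently bit1=0, bit4=0, bit11=0
Bits that are 0 among those (would change 0->1): 1 4 11

Answer: 1 4 11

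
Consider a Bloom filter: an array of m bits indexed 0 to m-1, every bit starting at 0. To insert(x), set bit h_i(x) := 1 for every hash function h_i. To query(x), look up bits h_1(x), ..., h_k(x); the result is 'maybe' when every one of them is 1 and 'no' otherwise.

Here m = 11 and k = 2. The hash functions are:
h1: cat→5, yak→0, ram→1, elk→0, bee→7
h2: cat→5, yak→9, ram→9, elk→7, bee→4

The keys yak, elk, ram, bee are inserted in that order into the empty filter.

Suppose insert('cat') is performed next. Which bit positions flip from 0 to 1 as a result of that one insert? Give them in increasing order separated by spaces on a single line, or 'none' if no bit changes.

Start: bits=00000000000
After insert 'yak': sets bits 0 9 -> bits=10000000010
After insert 'elk': sets bits 0 7 -> bits=10000001010
After insert 'ram': sets bits 1 9 -> bits=11000001010
After insert 'bee': sets bits 4 7 -> bits=11001001010
insert 'cat' would touch bits 5; currently bit5=0
Bits that are 0 among those (would change 0->1): 5

Answer: 5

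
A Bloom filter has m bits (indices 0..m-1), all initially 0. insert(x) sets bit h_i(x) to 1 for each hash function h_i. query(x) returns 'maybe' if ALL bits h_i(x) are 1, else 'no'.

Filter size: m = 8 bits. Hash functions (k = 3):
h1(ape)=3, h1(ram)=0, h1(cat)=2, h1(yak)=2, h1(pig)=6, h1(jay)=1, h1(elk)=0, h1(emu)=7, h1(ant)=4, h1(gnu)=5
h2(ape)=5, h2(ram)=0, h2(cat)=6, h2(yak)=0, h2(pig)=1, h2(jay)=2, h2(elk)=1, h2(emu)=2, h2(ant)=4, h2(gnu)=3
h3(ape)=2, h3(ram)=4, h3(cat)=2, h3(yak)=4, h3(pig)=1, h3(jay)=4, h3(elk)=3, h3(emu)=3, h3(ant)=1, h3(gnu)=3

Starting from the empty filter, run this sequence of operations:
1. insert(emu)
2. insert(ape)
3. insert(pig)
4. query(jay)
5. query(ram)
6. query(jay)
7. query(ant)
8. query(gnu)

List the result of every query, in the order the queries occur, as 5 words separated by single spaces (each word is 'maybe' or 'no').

Start: bits=00000000
Op 1: insert emu -> sets bits 2 3 7 -> bits=00110001
Op 2: insert ape -> sets bits 2 3 5 -> bits=00110101
Op 3: insert pig -> sets bits 1 6 -> bits=01110111
Op 4: query jay -> checks bit1=1, bit2=1, bit4=0 (has a 0) -> no
Op 5: query ram -> checks bit0=0, bit4=0 (has a 0) -> no
Op 6: query jay -> checks bit1=1, bit2=1, bit4=0 (has a 0) -> no
Op 7: query ant -> checks bit1=1, bit4=0 (has a 0) -> no
Op 8: query gnu -> checks bit3=1, bit5=1 (all 1) -> maybe
Query results in order: no no no no maybe

Answer: no no no no maybe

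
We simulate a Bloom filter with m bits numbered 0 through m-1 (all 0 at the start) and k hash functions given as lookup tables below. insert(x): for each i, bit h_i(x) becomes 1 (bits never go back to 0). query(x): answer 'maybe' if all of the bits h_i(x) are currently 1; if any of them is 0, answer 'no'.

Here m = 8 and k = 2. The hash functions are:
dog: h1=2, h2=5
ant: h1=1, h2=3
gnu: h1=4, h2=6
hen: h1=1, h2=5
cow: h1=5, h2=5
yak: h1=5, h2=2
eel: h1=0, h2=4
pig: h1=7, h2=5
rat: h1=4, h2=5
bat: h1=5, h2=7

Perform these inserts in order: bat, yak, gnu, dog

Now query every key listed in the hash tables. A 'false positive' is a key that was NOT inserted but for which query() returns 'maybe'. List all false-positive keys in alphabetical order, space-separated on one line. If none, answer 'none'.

Start: bits=00000000
After insert 'bat': sets bits 5 7 -> bits=00000101
After insert 'yak': sets bits 2 5 -> bits=00100101
After insert 'gnu': sets bits 4 6 -> bits=00101111
After insert 'dog': sets bits 2 5 -> bits=00101111
Not inserted: ant cow eel hen pig rat — query each against bits=00101111:
query ant: checks bit1=0, bit3=0 (has a 0) -> no => not a false positive
query cow: checks bit5=1 (all 1) -> maybe => FALSE POSITIVE
query eel: checks bit0=0, bit4=1 (has a 0) -> no => not a false positive
query hen: checks bit1=0, bit5=1 (has a 0) -> no => not a false positive
query pig: checks bit5=1, bit7=1 (all 1) -> maybe => FALSE POSITIVE
query rat: checks bit4=1, bit5=1 (all 1) -> maybe => FALSE POSITIVE
False positives (alphabetical): cow pig rat

Answer: cow pig rat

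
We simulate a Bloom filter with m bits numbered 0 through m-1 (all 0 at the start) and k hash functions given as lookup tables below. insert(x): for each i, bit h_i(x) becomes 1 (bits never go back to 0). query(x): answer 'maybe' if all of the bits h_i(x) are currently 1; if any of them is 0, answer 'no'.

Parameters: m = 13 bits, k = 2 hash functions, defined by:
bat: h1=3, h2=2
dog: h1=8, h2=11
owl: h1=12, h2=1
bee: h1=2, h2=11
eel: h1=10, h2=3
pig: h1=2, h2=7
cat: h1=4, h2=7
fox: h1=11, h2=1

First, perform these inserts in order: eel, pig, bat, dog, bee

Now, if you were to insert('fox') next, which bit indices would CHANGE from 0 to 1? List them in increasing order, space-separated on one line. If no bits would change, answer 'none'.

Answer: 1

Derivation:
Start: bits=0000000000000
After insert 'eel': sets bits 3 10 -> bits=0001000000100
After insert 'pig': sets bits 2 7 -> bits=0011000100100
After insert 'bat': sets bits 2 3 -> bits=0011000100100
After insert 'dog': sets bits 8 11 -> bits=0011000110110
After insert 'bee': sets bits 2 11 -> bits=0011000110110
insert 'fox' would touch bits 1 11; currently bit1=0, bit11=1
Bits that are 0 among those (would change 0->1): 1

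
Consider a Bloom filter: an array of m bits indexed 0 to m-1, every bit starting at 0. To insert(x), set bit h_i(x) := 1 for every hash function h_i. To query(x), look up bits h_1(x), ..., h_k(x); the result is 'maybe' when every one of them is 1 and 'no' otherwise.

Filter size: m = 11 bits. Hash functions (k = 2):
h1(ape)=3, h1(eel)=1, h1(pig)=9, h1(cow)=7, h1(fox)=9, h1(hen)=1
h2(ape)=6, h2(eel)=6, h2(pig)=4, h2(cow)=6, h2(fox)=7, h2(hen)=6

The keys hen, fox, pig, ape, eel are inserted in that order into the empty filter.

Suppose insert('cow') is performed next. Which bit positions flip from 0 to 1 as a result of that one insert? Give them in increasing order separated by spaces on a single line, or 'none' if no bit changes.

Start: bits=00000000000
After insert 'hen': sets bits 1 6 -> bits=01000010000
After insert 'fox': sets bits 7 9 -> bits=01000011010
After insert 'pig': sets bits 4 9 -> bits=01001011010
After insert 'ape': sets bits 3 6 -> bits=01011011010
After insert 'eel': sets bits 1 6 -> bits=01011011010
insert 'cow' would touch bits 6 7; currently bit6=1, bit7=1
Bits that are 0 among those (would change 0->1): none

Answer: none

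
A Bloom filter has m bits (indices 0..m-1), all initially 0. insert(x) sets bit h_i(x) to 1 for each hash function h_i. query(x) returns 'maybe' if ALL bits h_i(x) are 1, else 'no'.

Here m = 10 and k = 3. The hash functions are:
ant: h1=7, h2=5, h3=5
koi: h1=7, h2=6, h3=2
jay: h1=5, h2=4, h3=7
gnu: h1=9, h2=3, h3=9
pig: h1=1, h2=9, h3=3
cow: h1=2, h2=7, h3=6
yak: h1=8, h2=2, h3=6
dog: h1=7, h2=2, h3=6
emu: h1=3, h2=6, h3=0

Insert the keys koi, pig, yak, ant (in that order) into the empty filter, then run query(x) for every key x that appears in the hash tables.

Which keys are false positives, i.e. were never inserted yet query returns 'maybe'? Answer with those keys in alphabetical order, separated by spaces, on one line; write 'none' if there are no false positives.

Answer: cow dog gnu

Derivation:
Start: bits=0000000000
After insert 'koi': sets bits 2 6 7 -> bits=0010001100
After insert 'pig': sets bits 1 3 9 -> bits=0111001101
After insert 'yak': sets bits 2 6 8 -> bits=0111001111
After insert 'ant': sets bits 5 7 -> bits=0111011111
Not inserted: cow dog emu gnu jay — query each against bits=0111011111:
query cow: checks bit2=1, bit6=1, bit7=1 (all 1) -> maybe => FALSE POSITIVE
query dog: checks bit2=1, bit6=1, bit7=1 (all 1) -> maybe => FALSE POSITIVE
query emu: checks bit0=0, bit3=1, bit6=1 (has a 0) -> no => not a false positive
query gnu: checks bit3=1, bit9=1 (all 1) -> maybe => FALSE POSITIVE
query jay: checks bit4=0, bit5=1, bit7=1 (has a 0) -> no => not a false positive
False positives (alphabetical): cow dog gnu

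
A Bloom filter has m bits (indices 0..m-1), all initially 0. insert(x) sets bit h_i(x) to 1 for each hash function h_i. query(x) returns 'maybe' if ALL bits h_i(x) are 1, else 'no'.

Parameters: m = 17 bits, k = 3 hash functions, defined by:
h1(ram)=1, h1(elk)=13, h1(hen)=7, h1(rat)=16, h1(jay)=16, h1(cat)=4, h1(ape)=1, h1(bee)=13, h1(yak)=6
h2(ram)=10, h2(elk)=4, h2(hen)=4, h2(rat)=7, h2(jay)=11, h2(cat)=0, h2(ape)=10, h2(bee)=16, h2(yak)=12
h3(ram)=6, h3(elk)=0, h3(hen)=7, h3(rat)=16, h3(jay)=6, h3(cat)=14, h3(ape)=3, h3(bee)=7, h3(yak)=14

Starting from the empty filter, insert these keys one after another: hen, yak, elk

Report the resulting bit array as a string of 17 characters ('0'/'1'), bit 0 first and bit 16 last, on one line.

Start: bits=00000000000000000
After insert 'hen': sets bits 4 7 -> bits=00001001000000000
After insert 'yak': sets bits 6 12 14 -> bits=00001011000010100
After insert 'elk': sets bits 0 4 13 -> bits=10001011000011100

Answer: 10001011000011100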